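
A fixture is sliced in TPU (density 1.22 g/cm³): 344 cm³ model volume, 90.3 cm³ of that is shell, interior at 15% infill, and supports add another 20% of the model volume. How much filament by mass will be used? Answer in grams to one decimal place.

240.5 g

Infill region = 344 − 90.3 = 253.7 cm³.
Infill volume = 0.15 × 253.7 = 38.055 cm³.
Support: 0.20 × 344 → 68.8 cm³.
Total printed volume = 90.3 + 38.055 + 68.8, so 197.155 cm³.
Mass = 197.155 × 1.22, so 240.5291 g.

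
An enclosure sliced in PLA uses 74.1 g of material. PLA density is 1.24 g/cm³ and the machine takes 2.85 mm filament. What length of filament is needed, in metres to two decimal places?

Extruded volume: 74.1/1.24 = 59.7581 cm³ (59758.1 mm³).
A = π r² = π × 1.425² = 6.3794 mm².
Length = 59758.1 / 6.3794 = 9367.35 mm = 9.37 m.

9.37 m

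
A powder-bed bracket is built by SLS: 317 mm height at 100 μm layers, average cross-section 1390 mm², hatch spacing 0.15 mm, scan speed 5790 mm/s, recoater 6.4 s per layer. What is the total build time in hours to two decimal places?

7.04 hours

Layers = ⌈317/0.1⌉ = 3170.
Hatch length per layer = 1390 / 0.15 = 9266.7 mm.
Scan time per layer = 9266.7 / 5790 = 1.6005 s.
Per-layer time = 1.6005 + 6.4, so 8.0005 s.
Total: 3170 × 8.0005 s = 25361.585 s → 7.04 hours.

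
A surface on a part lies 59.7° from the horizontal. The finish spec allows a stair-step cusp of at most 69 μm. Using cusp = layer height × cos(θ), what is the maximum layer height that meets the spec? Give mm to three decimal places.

0.137 mm

cos(59.7°) = 0.5045; t_max = 0.069/0.5045 = 0.137 mm.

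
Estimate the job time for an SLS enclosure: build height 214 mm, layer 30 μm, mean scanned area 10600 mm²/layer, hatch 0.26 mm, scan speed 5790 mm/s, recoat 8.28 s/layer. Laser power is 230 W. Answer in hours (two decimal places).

Layers = ⌈214/0.03⌉ = 7134.
Scan path per layer = 10600 / 0.26 = 40769.2 mm.
Per-layer scan time = 40769.2 / 5790 = 7.0413 s.
Per-layer time = 7.0413 + 8.28, so 15.3213 s.
Total: 7134 × 15.3213 s = 109302.1542 s → 30.36 hours.

30.36 hours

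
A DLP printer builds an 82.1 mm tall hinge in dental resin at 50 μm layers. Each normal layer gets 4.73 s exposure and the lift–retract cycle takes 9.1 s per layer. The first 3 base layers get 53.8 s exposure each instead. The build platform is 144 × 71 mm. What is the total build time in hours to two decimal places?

6.35 hours

Layers = ⌈82.1/0.05⌉ = 1642.
Bottom layers = 3 × (53.8 + 9.1) = 188.7 s.
Regular layers = 1639 × (4.73 + 9.1), so 22667.37 s.
Total = 188.7 + 22667.37 = 22856.07 s = 6.35 hours.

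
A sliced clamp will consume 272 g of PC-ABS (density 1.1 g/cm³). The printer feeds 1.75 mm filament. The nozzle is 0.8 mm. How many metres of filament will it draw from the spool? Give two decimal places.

Extruded volume: 272/1.1 = 247.2727 cm³ (247272.7 mm³).
Cross-section of 1.75 mm filament: π·(1.75/2)² = 2.4053 mm².
L = V/A = 247272.7/2.4053 = 102803.27 mm → 102.80 m.

102.80 m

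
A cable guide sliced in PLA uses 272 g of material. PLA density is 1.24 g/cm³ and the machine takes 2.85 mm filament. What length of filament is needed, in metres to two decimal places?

Volume = 272 g / 1.24 g·cm⁻³ = 219.3548 cm³ = 219354.8 mm³.
A = π r² = π × 1.425² = 6.3794 mm².
L = V/A = 219354.8/6.3794 = 34384.86 mm → 34.38 m.

34.38 m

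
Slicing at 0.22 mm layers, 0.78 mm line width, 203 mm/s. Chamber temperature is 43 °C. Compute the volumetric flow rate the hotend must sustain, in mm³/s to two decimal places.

34.83

Extrusion cross-section = 0.22 × 0.78, so 0.1716 mm².
Q = v·A = 203 × 0.1716 = 34.83 mm³/s.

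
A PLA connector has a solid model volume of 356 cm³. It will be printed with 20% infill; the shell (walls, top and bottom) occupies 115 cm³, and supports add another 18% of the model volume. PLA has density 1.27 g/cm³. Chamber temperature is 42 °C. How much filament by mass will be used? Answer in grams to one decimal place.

288.6 g

Infill region = 356 − 115 = 241 cm³.
Infill volume = 0.20 × 241 = 48.2 cm³.
Support = 0.18 × 356 = 64.08 cm³.
Total extruded = 115 + 48.2 + 64.08 = 227.28 cm³.
Mass = 227.28 × 1.27, so 288.6456 g.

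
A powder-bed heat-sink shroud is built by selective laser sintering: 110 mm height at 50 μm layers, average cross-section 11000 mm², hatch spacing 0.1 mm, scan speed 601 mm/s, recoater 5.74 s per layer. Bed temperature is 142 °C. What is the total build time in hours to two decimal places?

115.36 hours

Layer count = ceil(110 / 0.05) = 2200.
Hatch length per layer: 11000 / 0.1 → 110000 mm.
Scan time per layer: 110000 / 601 → 183.0283 s.
Time per layer = 183.0283 + 5.74 = 188.7683 s.
Build time = 2200 × 188.7683 = 415290.26 s = 115.36 hours.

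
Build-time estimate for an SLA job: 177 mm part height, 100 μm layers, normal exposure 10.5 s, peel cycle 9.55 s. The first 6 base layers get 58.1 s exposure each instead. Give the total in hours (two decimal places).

Number of layers: 177 / 0.1 → 1770 (rounded up).
Bottom layers = 6 × (58.1 + 9.55), so 405.9 s.
Normal layers: 1764 × (10.5 + 9.55) → 35368.2 s.
Total = 405.9 + 35368.2 = 35774.1 s = 9.94 hours.

9.94 hours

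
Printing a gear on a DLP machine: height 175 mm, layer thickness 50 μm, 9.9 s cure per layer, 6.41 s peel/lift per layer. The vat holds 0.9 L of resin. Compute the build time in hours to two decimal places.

15.86 hours

Layers = ⌈175/0.05⌉ = 3500.
Each layer takes = 9.9 + 6.41, so 16.31 s.
Build time: 3500 × 16.31 s = 57085 s, i.e. 15.86 hours.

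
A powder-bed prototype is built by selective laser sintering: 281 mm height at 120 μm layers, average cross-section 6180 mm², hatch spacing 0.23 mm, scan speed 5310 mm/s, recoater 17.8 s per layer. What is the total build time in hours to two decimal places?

14.87 hours

Number of layers: 281 / 0.12 → 2342 (rounded up).
Hatch length per layer = 6180 / 0.23, so 26869.6 mm.
Scan time per layer: 26869.6 / 5310 → 5.0602 s.
Per-layer time = 5.0602 + 17.8 = 22.8602 s.
Build time = 2342 × 22.8602 = 53538.5884 s = 14.87 hours.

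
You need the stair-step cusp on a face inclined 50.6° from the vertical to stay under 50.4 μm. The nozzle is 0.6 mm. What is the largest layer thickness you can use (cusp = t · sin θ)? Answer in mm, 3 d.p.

0.065 mm

t = h_c / sin θ = 0.0504 / 0.7727 = 0.065 mm.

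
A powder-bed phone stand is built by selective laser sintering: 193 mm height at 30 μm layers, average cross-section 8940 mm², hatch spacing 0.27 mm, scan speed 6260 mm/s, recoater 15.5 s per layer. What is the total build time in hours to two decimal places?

Number of layers: 193 / 0.03 → 6434 (rounded up).
Scan path per layer = 8940 / 0.27, so 33111.1 mm.
Per-layer scan time = 33111.1 / 6260, so 5.2893 s.
Per-layer time: 5.2893 + 15.5 → 20.7893 s.
Total: 6434 × 20.7893 s = 133758.3562 s → 37.16 hours.

37.16 hours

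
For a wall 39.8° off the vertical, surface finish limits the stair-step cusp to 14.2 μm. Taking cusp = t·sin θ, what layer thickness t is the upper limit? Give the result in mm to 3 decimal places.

Layer height = cusp / sin(39.8°) = 0.0142 / 0.6401 = 0.022 mm.

0.022 mm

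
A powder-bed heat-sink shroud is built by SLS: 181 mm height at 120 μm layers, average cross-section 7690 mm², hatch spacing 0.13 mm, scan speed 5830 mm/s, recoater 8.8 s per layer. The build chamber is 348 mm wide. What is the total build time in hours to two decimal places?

Number of layers: 181 / 0.12 → 1509 (rounded up).
Per-layer scan distance: 7690 / 0.13 → 59153.8 mm.
Scan time per layer = 59153.8 / 5830 = 10.1464 s.
Per-layer time: 10.1464 + 8.8 → 18.9464 s.
Build time = 1509 × 18.9464 = 28590.1176 s = 7.94 hours.

7.94 hours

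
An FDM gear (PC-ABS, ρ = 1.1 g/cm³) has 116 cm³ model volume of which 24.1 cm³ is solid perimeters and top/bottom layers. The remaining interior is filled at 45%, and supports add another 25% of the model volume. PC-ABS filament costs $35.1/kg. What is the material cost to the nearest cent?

$3.65

Infill region = 116 − 24.1 = 91.9 cm³.
Infill volume: 0.45 × 91.9 → 41.355 cm³.
Support: 0.25 × 116 → 29 cm³.
Total printed volume = 24.1 + 41.355 + 29, so 94.455 cm³.
Mass: 94.455 × 1.1 → 103.9005 g.
At $35.1/kg: 103.9005/1000 × 35.1 = $3.65.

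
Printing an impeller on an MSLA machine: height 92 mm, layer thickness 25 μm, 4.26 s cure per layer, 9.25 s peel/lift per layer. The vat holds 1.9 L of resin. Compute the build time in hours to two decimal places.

Layer count = ceil(92 / 0.025) = 3680.
Each layer takes = 4.26 + 9.25 = 13.51 s.
Build time: 3680 × 13.51 s = 49716.8 s, i.e. 13.81 hours.

13.81 hours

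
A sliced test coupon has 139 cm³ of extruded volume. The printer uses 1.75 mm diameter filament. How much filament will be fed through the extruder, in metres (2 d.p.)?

57.79 m

A = π r² = π × 0.875² = 2.4053 mm².
L = 139000 mm³ / 2.4053 mm² = 57789.05 mm, i.e. 57.79 m.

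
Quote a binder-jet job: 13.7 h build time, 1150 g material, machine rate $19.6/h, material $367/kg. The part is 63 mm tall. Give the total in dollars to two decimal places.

$690.57

Time charge: 19.6 × 13.7 → $268.52.
Material cost = 367 × 1150/1000, so $422.05.
Total = 268.52 + 422.05 = $690.57.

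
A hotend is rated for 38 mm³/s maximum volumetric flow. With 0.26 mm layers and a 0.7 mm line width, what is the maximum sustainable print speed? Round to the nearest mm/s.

209 mm/s

Extrusion cross-section = 0.26 × 0.7, so 0.182 mm².
v_max = Q/A = 38/0.182 = 208.79 mm/s → 209 mm/s.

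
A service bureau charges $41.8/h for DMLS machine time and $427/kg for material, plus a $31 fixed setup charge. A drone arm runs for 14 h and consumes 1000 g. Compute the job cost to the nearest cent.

Machine cost = 41.8 × 14 = $585.20.
Material charge = 427 × 1000/1000 = $427.00.
Total = 585.20 + 427.00 + 31 = $1043.20.

$1043.20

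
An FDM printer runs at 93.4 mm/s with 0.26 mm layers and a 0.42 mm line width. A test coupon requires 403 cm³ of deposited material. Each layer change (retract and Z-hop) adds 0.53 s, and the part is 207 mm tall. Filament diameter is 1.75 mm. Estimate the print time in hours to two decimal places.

11.09 hours

Line area = 0.26 × 0.42 = 0.1092 mm².
Path length: 403000 mm³ / 0.1092 mm² → 3690476.2 mm.
Time extruding = 3690476.2 / 93.4 = 39512.6 s.
Number of layers: 207 / 0.26 → 797 (rounded up).
Layer-change overhead = 797 × 0.53, so 422.41 s.
Altogether 39512.6 + 422.41 = 39935.01 s, i.e. 11.09 hours.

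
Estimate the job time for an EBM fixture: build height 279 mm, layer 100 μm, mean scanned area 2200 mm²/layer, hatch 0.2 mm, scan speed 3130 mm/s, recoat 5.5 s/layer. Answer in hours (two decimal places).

Layer count = ceil(279 / 0.1) = 2790.
Hatch length per layer = 2200 / 0.2 = 11000 mm.
Scan time per layer: 11000 / 3130 → 3.5144 s.
Layer cycle = 3.5144 + 5.5, so 9.0144 s.
2790 layers × 9.0144 s/layer = 25150.176 s, i.e. 6.99 hours.

6.99 hours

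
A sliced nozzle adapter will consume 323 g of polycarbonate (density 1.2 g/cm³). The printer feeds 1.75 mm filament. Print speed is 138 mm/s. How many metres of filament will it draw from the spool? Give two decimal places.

111.91 m

Volume = 323 g / 1.2 g·cm⁻³ = 269.1667 cm³ = 269166.7 mm³.
Cross-section of 1.75 mm filament: π·(1.75/2)² = 2.4053 mm².
L = V/A = 269166.7/2.4053 = 111905.67 mm → 111.91 m.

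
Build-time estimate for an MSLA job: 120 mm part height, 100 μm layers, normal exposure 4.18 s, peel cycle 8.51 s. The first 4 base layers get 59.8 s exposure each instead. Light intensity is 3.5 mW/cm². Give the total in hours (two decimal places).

4.29 hours

Layers = ⌈120/0.1⌉ = 1200.
Bottom layers: 4 × (59.8 + 8.51) → 273.24 s.
Regular layers: 1196 × (4.18 + 8.51) → 15177.24 s.
Sum: 273.24 + 15177.24 = 15450.48 s → 4.29 hours.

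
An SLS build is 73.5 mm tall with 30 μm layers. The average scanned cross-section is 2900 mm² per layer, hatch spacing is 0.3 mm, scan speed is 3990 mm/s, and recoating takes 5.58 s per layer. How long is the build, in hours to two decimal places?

Layers = ⌈73.5/0.03⌉ = 2450.
Hatch length per layer: 2900 / 0.3 → 9666.7 mm.
Laser time per layer = 9666.7 / 3990, so 2.4227 s.
Per-layer time = 2.4227 + 5.58, so 8.0027 s.
2450 layers × 8.0027 s/layer = 19606.615 s, i.e. 5.45 hours.

5.45 hours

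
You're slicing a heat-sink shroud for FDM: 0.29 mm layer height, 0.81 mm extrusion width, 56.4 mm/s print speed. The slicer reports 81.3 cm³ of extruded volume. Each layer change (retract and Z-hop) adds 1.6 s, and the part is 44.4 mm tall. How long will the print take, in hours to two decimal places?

1.77 hours

Bead cross-section = 0.29 × 0.81, so 0.2349 mm².
Path length: 81300 mm³ / 0.2349 mm² → 346104.7 mm.
Extrusion time = 346104.7 / 56.4, so 6136.6 s.
Layers = ⌈44.4/0.29⌉ = 154.
Layer-change overhead = 154 × 1.6 = 246.4 s.
Altogether 6136.6 + 246.4 = 6383 s, i.e. 1.77 hours.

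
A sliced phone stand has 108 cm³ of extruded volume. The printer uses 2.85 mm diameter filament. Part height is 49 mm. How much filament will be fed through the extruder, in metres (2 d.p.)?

A = π r² = π × 1.425² = 6.3794 mm².
Length = 108 cm³ / 6.3794 mm² = 108000 / 6.3794 = 16929.49 mm = 16.93 m.

16.93 m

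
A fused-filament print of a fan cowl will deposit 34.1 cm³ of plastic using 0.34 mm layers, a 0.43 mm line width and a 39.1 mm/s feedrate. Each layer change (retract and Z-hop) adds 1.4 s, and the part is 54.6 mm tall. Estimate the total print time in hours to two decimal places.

1.72 hours

Extrusion cross-section: 0.34 × 0.43 → 0.1462 mm².
Path length: 34100 mm³ / 0.1462 mm² → 233242.1 mm.
Extrusion time = 233242.1 / 39.1 = 5965.3 s.
Layer count = ceil(54.6 / 0.34) = 161.
Layer-change overhead = 161 × 1.4 = 225.4 s.
Altogether 5965.3 + 225.4 = 6190.7 s, i.e. 1.72 hours.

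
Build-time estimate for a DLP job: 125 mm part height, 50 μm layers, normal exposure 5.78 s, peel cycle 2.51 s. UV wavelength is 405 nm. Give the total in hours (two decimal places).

5.76 hours

Layer count = ceil(125 / 0.05) = 2500.
Each layer takes: 5.78 + 2.51 → 8.29 s.
Build time: 2500 × 8.29 s = 20725 s, i.e. 5.76 hours.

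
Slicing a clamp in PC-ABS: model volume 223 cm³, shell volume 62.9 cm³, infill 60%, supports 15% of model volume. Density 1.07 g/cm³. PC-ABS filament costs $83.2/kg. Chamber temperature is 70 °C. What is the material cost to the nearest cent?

$17.13

Volume inside the shell: 223 − 62.9 → 160.1 cm³.
Infill volume = 0.60 × 160.1, so 96.06 cm³.
Support = 0.15 × 223, so 33.45 cm³.
Total extruded: 62.9 + 96.06 + 33.45 → 192.41 cm³.
Mass = 192.41 × 1.07 = 205.8787 g.
Cost = 205.8787 g / 1000 × $83.2/kg = $17.13.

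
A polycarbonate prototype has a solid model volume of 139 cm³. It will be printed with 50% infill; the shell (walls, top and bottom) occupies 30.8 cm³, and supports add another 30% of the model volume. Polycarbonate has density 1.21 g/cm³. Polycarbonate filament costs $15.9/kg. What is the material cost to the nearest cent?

$2.44

Volume inside the shell = 139 − 30.8 = 108.2 cm³.
Infill deposited: 0.50 × 108.2 → 54.1 cm³.
Support = 0.30 × 139 = 41.7 cm³.
Total printed volume = 30.8 + 54.1 + 41.7, so 126.6 cm³.
Mass = 126.6 × 1.21, so 153.186 g.
Cost = 153.186 g / 1000 × $15.9/kg = $2.44.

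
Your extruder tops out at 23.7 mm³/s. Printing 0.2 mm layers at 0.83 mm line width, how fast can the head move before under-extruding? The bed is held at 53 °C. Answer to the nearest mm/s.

A: 0.2 × 0.83 → 0.166 mm².
Max speed = 23.7 / 0.166 = 142.77 ≈ 143 mm/s.

143 mm/s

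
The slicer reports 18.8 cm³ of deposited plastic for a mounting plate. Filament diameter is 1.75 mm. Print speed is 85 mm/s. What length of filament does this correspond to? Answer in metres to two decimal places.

7.82 m

Filament cross-section = π × (1.75/2)² = 2.4053 mm².
Length = 18.8 cm³ / 2.4053 mm² = 18800 / 2.4053 = 7816.07 mm = 7.82 m.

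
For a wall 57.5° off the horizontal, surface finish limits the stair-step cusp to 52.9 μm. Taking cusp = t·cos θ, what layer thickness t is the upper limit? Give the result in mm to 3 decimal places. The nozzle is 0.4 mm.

0.098 mm

Layer height = cusp / cos(57.5°) = 0.0529 / 0.5373 = 0.098 mm.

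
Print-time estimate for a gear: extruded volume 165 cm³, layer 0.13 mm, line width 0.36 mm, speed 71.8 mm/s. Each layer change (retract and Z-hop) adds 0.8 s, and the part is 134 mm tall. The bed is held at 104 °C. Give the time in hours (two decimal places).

13.87 hours

Line area: 0.13 × 0.36 → 0.0468 mm².
Path length: 165000 mm³ / 0.0468 mm² → 3525641 mm.
Extrusion time = 3525641 / 71.8, so 49103.6 s.
Layers = ⌈134/0.13⌉ = 1031.
Non-print overhead = 1031 × 0.8, so 824.8 s.
Altogether 49103.6 + 824.8 = 49928.4 s, i.e. 13.87 hours.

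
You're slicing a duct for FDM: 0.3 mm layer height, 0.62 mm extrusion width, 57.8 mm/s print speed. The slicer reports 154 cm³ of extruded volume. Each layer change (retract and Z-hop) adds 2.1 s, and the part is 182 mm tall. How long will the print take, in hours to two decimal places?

4.33 hours

Bead cross-section = 0.3 × 0.62, so 0.186 mm².
Path length: 154000 mm³ / 0.186 mm² → 827957 mm.
Extrusion time = 827957 / 57.8, so 14324.5 s.
Layer count = ceil(182 / 0.3) = 607.
Z-hop total: 607 × 2.1 → 1274.7 s.
Total = 14324.5 + 1274.7 = 15599.2 s = 4.33 hours.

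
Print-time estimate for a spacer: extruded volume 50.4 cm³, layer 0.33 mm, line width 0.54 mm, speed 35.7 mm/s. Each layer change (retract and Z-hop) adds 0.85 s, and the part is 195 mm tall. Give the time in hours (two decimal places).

Line area = 0.33 × 0.54 = 0.1782 mm².
Path length: 50400 mm³ / 0.1782 mm² → 282828.3 mm.
Extrusion time: 282828.3 / 35.7 → 7922.4 s.
Number of layers: 195 / 0.33 → 591 (rounded up).
Non-print overhead: 591 × 0.85 → 502.35 s.
Altogether 7922.4 + 502.35 = 8424.75 s, i.e. 2.34 hours.

2.34 hours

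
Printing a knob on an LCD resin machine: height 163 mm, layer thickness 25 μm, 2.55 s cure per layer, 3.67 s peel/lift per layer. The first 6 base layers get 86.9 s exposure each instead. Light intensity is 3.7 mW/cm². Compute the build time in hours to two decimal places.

11.41 hours

Layers = ⌈163/0.025⌉ = 6520.
Burn-in layers: 6 × (86.9 + 3.67) → 543.42 s.
Regular layers = 6514 × (2.55 + 3.67) = 40517.08 s.
Total = 543.42 + 40517.08 = 41060.5 s = 11.41 hours.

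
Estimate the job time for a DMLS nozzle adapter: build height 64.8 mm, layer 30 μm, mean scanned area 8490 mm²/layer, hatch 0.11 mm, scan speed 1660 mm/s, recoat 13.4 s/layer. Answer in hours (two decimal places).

Layer count = ceil(64.8 / 0.03) = 2160.
Hatch length per layer = 8490 / 0.11 = 77181.8 mm.
Per-layer scan time: 77181.8 / 1660 → 46.4951 s.
Time per layer: 46.4951 + 13.4 → 59.8951 s.
2160 layers × 59.8951 s/layer = 129373.416 s, i.e. 35.94 hours.

35.94 hours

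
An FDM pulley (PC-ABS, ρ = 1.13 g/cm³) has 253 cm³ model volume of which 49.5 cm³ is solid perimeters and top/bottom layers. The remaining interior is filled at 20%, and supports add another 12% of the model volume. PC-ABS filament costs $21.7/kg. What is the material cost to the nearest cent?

Infill region = 253 − 49.5 = 203.5 cm³.
Infill deposited: 0.20 × 203.5 → 40.7 cm³.
Support = 0.12 × 253, so 30.36 cm³.
Deposited volume = 49.5 + 40.7 + 30.36 = 120.56 cm³.
Mass: 120.56 × 1.13 → 136.2328 g.
At $21.7/kg: 136.2328/1000 × 21.7 = $2.96.

$2.96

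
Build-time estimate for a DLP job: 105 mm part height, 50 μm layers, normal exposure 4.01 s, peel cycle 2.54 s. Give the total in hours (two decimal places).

3.82 hours

Number of layers: 105 / 0.05 → 2100 (rounded up).
Cycle time: 4.01 + 2.54 → 6.55 s.
Total = 2100 × 6.55 = 13755 s = 3.82 hours.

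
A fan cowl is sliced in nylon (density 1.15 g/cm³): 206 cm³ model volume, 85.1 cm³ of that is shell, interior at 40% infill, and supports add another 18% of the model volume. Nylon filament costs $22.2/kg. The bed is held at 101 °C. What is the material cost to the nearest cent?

Infill region: 206 − 85.1 → 120.9 cm³.
Infill volume = 0.40 × 120.9 = 48.36 cm³.
Support = 0.18 × 206, so 37.08 cm³.
Total printed volume: 85.1 + 48.36 + 37.08 → 170.54 cm³.
Mass = 170.54 × 1.15 = 196.121 g.
At $22.2/kg: 196.121/1000 × 22.2 = $4.35.

$4.35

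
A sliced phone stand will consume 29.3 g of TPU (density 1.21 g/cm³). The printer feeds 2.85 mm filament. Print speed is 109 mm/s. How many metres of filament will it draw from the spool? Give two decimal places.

3.80 m

Volume = 29.3 g / 1.21 g·cm⁻³ = 24.2149 cm³ = 24214.9 mm³.
Filament cross-section = π × (2.85/2)² = 6.3794 mm².
Length = 24214.9 / 6.3794 = 3795.8 mm = 3.80 m.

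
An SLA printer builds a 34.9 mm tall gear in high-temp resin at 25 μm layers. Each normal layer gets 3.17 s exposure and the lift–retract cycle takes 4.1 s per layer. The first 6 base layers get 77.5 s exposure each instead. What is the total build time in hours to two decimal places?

Layers = ⌈34.9/0.025⌉ = 1396.
Base layers: 6 × (77.5 + 4.1) → 489.6 s.
Regular layers = 1390 × (3.17 + 4.1) = 10105.3 s.
Total = 489.6 + 10105.3 = 10594.9 s = 2.94 hours.

2.94 hours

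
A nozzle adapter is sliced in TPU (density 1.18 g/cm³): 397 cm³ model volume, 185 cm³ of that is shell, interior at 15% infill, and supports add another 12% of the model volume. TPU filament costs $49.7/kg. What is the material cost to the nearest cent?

$15.51

Interior volume: 397 − 185 → 212 cm³.
Deposited infill: 0.15 × 212 → 31.8 cm³.
Support = 0.12 × 397, so 47.64 cm³.
Total printed volume: 185 + 31.8 + 47.64 → 264.44 cm³.
Mass = 264.44 × 1.18, so 312.0392 g.
At $49.7/kg: 312.0392/1000 × 49.7 = $15.51.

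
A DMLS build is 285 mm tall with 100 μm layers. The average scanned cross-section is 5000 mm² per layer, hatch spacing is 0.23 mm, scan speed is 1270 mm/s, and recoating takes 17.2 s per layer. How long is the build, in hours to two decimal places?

Number of layers: 285 / 0.1 → 2850 (rounded up).
Per-layer scan distance = 5000 / 0.23 = 21739.1 mm.
Scan time per layer: 21739.1 / 1270 → 17.1174 s.
Layer cycle = 17.1174 + 17.2 = 34.3174 s.
Build time = 2850 × 34.3174 = 97804.59 s = 27.17 hours.

27.17 hours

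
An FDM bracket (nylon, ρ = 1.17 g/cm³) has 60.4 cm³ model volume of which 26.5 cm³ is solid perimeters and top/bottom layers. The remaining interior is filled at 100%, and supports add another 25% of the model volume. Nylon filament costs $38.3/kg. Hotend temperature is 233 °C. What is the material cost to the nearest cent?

Interior volume: 60.4 − 26.5 → 33.9 cm³.
Deposited infill = 1.00 × 33.9 = 33.9 cm³.
Support = 0.25 × 60.4, so 15.1 cm³.
Total printed volume = 26.5 + 33.9 + 15.1 = 75.5 cm³.
Mass: 75.5 × 1.17 → 88.335 g.
Cost = 88.335 g / 1000 × $38.3/kg = $3.38.

$3.38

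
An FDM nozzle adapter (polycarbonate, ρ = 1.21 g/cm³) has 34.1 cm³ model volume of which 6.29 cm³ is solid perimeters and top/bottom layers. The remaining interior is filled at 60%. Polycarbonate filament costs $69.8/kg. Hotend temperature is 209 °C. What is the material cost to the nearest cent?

$1.94

Volume inside the shell: 34.1 − 6.29 → 27.81 cm³.
Deposited infill = 0.60 × 27.81, so 16.686 cm³.
Total extruded = 6.29 + 16.686, so 22.976 cm³.
Mass = 22.976 × 1.21, so 27.80096 g.
At $69.8/kg: 27.80096/1000 × 69.8 = $1.94.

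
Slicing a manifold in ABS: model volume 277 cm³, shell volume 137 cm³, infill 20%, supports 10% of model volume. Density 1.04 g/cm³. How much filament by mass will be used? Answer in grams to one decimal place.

200.4 g

Volume inside the shell = 277 − 137, so 140 cm³.
Infill deposited = 0.20 × 140 = 28 cm³.
Support = 0.10 × 277 = 27.7 cm³.
Total printed volume = 137 + 28 + 27.7 = 192.7 cm³.
Mass = 192.7 × 1.04 = 200.408 g.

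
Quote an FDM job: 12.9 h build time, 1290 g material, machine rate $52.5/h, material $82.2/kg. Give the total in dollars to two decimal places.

Time charge = 52.5 × 12.9 = $677.25.
Material charge = 82.2 × 1290/1000, so $106.038.
Job cost: 677.25 + 106.038 = 783.288 ≈ $783.29.

$783.29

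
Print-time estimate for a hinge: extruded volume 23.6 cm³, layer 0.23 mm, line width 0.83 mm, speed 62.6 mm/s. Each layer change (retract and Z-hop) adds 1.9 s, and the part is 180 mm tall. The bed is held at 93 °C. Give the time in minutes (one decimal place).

57.7 minutes

Bead cross-section: 0.23 × 0.83 → 0.1909 mm².
Path length: 23600 mm³ / 0.1909 mm² → 123624.9 mm.
Extrusion time = 123624.9 / 62.6, so 1974.8 s.
Number of layers: 180 / 0.23 → 783 (rounded up).
Layer-change overhead: 783 × 1.9 → 1487.7 s.
Total = 1974.8 + 1487.7 = 3462.5 s = 57.7 minutes.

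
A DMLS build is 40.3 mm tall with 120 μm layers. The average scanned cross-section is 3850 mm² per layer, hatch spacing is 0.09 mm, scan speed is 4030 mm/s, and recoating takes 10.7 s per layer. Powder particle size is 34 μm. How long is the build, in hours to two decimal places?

Layers = ⌈40.3/0.12⌉ = 336.
Hatch length per layer: 3850 / 0.09 → 42777.8 mm.
Scan time per layer = 42777.8 / 4030, so 10.6148 s.
Layer cycle = 10.6148 + 10.7, so 21.3148 s.
336 layers × 21.3148 s/layer = 7161.7728 s, i.e. 1.99 hours.

1.99 hours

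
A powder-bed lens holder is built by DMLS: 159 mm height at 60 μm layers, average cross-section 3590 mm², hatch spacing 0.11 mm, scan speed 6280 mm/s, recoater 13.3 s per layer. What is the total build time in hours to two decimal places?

Layer count = ceil(159 / 0.06) = 2650.
Hatch length per layer: 3590 / 0.11 → 32636.4 mm.
Per-layer scan time = 32636.4 / 6280 = 5.1969 s.
Per-layer time = 5.1969 + 13.3 = 18.4969 s.
Build time = 2650 × 18.4969 = 49016.785 s = 13.62 hours.

13.62 hours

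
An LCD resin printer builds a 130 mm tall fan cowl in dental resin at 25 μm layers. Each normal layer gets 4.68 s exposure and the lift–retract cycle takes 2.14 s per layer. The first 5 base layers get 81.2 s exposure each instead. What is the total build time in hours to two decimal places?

Layers = ⌈130/0.025⌉ = 5200.
Base layers = 5 × (81.2 + 2.14), so 416.7 s.
Normal layers = 5195 × (4.68 + 2.14), so 35429.9 s.
Sum: 416.7 + 35429.9 = 35846.6 s → 9.96 hours.

9.96 hours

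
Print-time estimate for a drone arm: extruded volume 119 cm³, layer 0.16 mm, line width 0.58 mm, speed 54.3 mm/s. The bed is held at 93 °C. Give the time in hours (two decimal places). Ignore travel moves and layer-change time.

Extrusion cross-section: 0.16 × 0.58 → 0.0928 mm².
Toolpath length = 119 cm³ / 0.0928 mm² = 119000 / 0.0928 = 1282327.6 mm.
Print-move time = 1282327.6 / 54.3 = 23615.6 s.
Converting: 23615.6 s = 6.56 hours.

6.56 hours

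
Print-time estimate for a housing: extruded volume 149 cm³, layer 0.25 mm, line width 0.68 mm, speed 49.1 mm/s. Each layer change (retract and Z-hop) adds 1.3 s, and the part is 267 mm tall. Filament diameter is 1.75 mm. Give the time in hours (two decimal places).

Extrusion cross-section: 0.25 × 0.68 → 0.17 mm².
Toolpath length = 149 cm³ / 0.17 mm² = 149000 / 0.17 = 876470.6 mm.
Print-move time = 876470.6 / 49.1 = 17850.7 s.
Layer count = ceil(267 / 0.25) = 1068.
Non-print overhead = 1068 × 1.3 = 1388.4 s.
Total = 17850.7 + 1388.4 = 19239.1 s = 5.34 hours.

5.34 hours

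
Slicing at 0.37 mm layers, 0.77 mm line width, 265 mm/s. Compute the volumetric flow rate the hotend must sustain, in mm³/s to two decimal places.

75.50

Bead cross-section = 0.37 × 0.77 = 0.2849 mm².
Volumetric flow = 265 × 0.2849 = 75.50 mm³/s.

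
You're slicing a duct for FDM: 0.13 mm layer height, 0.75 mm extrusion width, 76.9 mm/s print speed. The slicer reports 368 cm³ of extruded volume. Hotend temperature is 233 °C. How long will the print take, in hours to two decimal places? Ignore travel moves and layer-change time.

Bead cross-section: 0.13 × 0.75 → 0.0975 mm².
Path length: 368000 mm³ / 0.0975 mm² → 3774359 mm.
Time extruding = 3774359 / 76.9 = 49081.4 s.
Converting: 49081.4 s = 13.63 hours.

13.63 hours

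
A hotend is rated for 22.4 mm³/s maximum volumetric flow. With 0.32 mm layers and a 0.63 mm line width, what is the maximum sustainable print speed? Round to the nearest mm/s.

Bead cross-section = 0.32 × 0.63 = 0.2016 mm².
v_max = Q/A = 22.4/0.2016 = 111.11 mm/s → 111 mm/s.

111 mm/s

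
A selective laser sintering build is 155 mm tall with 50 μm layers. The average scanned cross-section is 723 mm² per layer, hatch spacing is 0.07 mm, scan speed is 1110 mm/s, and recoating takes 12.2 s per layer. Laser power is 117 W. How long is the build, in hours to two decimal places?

18.52 hours

Number of layers: 155 / 0.05 → 3100 (rounded up).
Hatch length per layer = 723 / 0.07 = 10328.6 mm.
Laser time per layer = 10328.6 / 1110, so 9.305 s.
Per-layer time: 9.305 + 12.2 → 21.505 s.
Total: 3100 × 21.505 s = 66665.5 s → 18.52 hours.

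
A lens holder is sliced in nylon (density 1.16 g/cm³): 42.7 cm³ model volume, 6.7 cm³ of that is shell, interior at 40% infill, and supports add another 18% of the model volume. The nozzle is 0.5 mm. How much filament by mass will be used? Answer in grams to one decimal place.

33.4 g

Volume inside the shell = 42.7 − 6.7 = 36 cm³.
Deposited infill: 0.40 × 36 → 14.4 cm³.
Support: 0.18 × 42.7 → 7.686 cm³.
Total printed volume: 6.7 + 14.4 + 7.686 → 28.786 cm³.
Mass: 28.786 × 1.16 → 33.39176 g.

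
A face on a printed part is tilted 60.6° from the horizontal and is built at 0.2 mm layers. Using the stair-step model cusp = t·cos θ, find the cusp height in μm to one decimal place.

Cusp = layer height × cos(60.6°) = 0.2 × 0.4909 = 0.09818 mm = 98.2 μm.

98.2 μm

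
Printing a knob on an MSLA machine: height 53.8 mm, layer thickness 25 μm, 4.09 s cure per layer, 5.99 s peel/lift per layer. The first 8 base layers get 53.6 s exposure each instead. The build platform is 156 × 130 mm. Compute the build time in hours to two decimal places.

6.14 hours

Layer count = ceil(53.8 / 0.025) = 2152.
Burn-in layers = 8 × (53.6 + 5.99), so 476.72 s.
Normal layers = 2144 × (4.09 + 5.99), so 21611.52 s.
Total = 476.72 + 21611.52 = 22088.24 s = 6.14 hours.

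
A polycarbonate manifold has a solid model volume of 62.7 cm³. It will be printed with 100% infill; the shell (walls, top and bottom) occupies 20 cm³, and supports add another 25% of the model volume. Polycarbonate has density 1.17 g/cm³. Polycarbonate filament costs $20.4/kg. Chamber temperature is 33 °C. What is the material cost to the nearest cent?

Interior volume = 62.7 − 20 = 42.7 cm³.
Infill deposited = 1.00 × 42.7, so 42.7 cm³.
Support = 0.25 × 62.7, so 15.675 cm³.
Total extruded: 20 + 42.7 + 15.675 → 78.375 cm³.
Mass: 78.375 × 1.17 → 91.69875 g.
Cost = 91.69875 g / 1000 × $20.4/kg = $1.87.

$1.87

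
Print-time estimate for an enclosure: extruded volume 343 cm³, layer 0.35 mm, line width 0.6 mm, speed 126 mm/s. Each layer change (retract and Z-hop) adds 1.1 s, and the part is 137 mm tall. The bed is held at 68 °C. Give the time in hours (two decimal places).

Bead cross-section = 0.35 × 0.6 = 0.21 mm².
Total extruded path = 343000/0.21 = 1633333.3 mm.
Extrusion time = 1633333.3 / 126 = 12963 s.
Layer count = ceil(137 / 0.35) = 392.
Layer-change overhead: 392 × 1.1 → 431.2 s.
Total = 12963 + 431.2 = 13394.2 s = 3.72 hours.

3.72 hours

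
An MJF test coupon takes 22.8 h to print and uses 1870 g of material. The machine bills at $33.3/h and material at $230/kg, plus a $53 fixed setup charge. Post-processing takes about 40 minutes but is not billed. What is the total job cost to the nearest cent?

Machine-time cost = 33.3 × 22.8, so $759.24.
Material cost: 230 × 1870/1000 → $430.10.
Adding setup: 759.24 + 430.10 + 53 → $1242.34.

$1242.34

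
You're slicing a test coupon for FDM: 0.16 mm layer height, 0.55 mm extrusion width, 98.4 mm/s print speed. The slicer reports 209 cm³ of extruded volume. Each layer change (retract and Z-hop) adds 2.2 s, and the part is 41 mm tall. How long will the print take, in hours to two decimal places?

Line area = 0.16 × 0.55 = 0.088 mm².
Path length: 209000 mm³ / 0.088 mm² → 2375000 mm.
Extrusion time = 2375000 / 98.4, so 24136.2 s.
Number of layers: 41 / 0.16 → 257 (rounded up).
Non-print overhead = 257 × 2.2, so 565.4 s.
Total = 24136.2 + 565.4 = 24701.6 s = 6.86 hours.

6.86 hours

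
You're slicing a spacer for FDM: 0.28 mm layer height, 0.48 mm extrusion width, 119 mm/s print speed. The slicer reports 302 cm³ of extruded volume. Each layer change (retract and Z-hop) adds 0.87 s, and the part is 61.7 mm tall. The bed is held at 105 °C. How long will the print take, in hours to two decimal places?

5.30 hours

Line area = 0.28 × 0.48, so 0.1344 mm².
Total extruded path = 302000/0.1344 = 2247023.8 mm.
Extrusion time = 2247023.8 / 119 = 18882.6 s.
Layer count = ceil(61.7 / 0.28) = 221.
Z-hop total = 221 × 0.87, so 192.27 s.
Altogether 18882.6 + 192.27 = 19074.87 s, i.e. 5.30 hours.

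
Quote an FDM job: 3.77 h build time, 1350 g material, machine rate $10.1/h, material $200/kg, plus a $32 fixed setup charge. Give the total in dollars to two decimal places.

Machine cost: 10.1 × 3.77 → $38.077.
Material charge = 200 × 1350/1000 = $270.00.
Total = 38.077 + 270.00 + 32 = 340.077 ≈ $340.08.

$340.08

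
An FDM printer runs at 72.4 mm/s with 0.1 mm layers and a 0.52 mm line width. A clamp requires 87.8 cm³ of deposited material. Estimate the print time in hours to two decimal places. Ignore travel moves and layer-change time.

Line area = 0.1 × 0.52 = 0.052 mm².
Total extruded path = 87800/0.052 = 1688461.5 mm.
Time extruding = 1688461.5 / 72.4, so 23321.3 s.
Converting: 23321.3 s = 6.48 hours.

6.48 hours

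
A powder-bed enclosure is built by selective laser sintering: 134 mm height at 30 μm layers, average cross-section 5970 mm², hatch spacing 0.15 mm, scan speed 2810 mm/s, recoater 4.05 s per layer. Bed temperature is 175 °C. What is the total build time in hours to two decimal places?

22.60 hours

Number of layers: 134 / 0.03 → 4467 (rounded up).
Per-layer scan distance = 5970 / 0.15, so 39800 mm.
Scan time per layer: 39800 / 2810 → 14.1637 s.
Time per layer = 14.1637 + 4.05, so 18.2137 s.
Total: 4467 × 18.2137 s = 81360.5979 s → 22.60 hours.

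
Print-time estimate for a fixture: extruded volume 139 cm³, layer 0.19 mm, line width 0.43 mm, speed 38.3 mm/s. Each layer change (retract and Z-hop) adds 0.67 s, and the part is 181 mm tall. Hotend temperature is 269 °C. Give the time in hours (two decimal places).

Bead cross-section = 0.19 × 0.43, so 0.0817 mm².
Toolpath length = 139 cm³ / 0.0817 mm² = 139000 / 0.0817 = 1701346.4 mm.
Time extruding: 1701346.4 / 38.3 → 44421.6 s.
Number of layers: 181 / 0.19 → 953 (rounded up).
Layer-change overhead: 953 × 0.67 → 638.51 s.
Altogether 44421.6 + 638.51 = 45060.11 s, i.e. 12.52 hours.

12.52 hours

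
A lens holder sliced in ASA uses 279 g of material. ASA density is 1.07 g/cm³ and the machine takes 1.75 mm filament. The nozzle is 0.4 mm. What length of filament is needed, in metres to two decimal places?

Volume = 279 g / 1.07 g·cm⁻³ = 260.7477 cm³ = 260747.7 mm³.
Cross-section of 1.75 mm filament: π·(1.75/2)² = 2.4053 mm².
Length = 260747.7 / 2.4053 = 108405.48 mm = 108.41 m.

108.41 m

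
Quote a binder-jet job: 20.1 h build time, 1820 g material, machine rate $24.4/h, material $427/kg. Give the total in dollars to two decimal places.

Machine cost = 24.4 × 20.1, so $490.44.
Material cost = 427 × 1820/1000 = $777.14.
Job cost: 490.44 + 777.14 = $1267.58.

$1267.58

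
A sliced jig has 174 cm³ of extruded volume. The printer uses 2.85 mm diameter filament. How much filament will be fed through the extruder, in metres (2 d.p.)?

27.28 m

Filament cross-section = π × (2.85/2)² = 6.3794 mm².
L = 174000 mm³ / 6.3794 mm² = 27275.29 mm, i.e. 27.28 m.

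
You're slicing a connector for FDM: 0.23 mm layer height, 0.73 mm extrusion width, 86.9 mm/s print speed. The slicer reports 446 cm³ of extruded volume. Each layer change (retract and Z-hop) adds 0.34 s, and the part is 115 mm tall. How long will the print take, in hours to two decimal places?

8.54 hours

Line area = 0.23 × 0.73, so 0.1679 mm².
Path length: 446000 mm³ / 0.1679 mm² → 2656343.1 mm.
Extrusion time = 2656343.1 / 86.9, so 30567.8 s.
Layer count = ceil(115 / 0.23) = 500.
Non-print overhead = 500 × 0.34, so 170 s.
Altogether 30567.8 + 170 = 30737.8 s, i.e. 8.54 hours.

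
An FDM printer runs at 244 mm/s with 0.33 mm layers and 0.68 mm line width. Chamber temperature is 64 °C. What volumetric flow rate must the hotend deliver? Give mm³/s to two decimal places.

Extrusion cross-section = 0.33 × 0.68, so 0.2244 mm².
Volumetric flow = 244 × 0.2244 = 54.75 mm³/s.

54.75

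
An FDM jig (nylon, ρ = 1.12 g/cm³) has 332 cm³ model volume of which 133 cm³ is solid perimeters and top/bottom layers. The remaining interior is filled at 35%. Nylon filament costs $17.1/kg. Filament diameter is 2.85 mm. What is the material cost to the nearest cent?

$3.88

Interior volume = 332 − 133, so 199 cm³.
Infill volume = 0.35 × 199 = 69.65 cm³.
Total printed volume = 133 + 69.65, so 202.65 cm³.
Mass = 202.65 × 1.12 = 226.968 g.
At $17.1/kg: 226.968/1000 × 17.1 = $3.88.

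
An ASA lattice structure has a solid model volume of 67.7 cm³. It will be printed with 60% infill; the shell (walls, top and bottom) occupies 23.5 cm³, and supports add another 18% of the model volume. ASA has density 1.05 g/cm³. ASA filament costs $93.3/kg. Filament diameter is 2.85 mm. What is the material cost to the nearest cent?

$6.09

Interior volume = 67.7 − 23.5 = 44.2 cm³.
Infill deposited = 0.60 × 44.2, so 26.52 cm³.
Support: 0.18 × 67.7 → 12.186 cm³.
Deposited volume = 23.5 + 26.52 + 12.186 = 62.206 cm³.
Mass: 62.206 × 1.05 → 65.3163 g.
At $93.3/kg: 65.3163/1000 × 93.3 = $6.09.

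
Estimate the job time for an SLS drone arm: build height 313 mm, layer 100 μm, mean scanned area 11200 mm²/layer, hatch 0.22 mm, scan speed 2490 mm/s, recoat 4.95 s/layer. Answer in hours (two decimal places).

Number of layers: 313 / 0.1 → 3130 (rounded up).
Scan path per layer: 11200 / 0.22 → 50909.1 mm.
Per-layer scan time = 50909.1 / 2490 = 20.4454 s.
Layer cycle: 20.4454 + 4.95 → 25.3954 s.
Build time = 3130 × 25.3954 = 79487.602 s = 22.08 hours.

22.08 hours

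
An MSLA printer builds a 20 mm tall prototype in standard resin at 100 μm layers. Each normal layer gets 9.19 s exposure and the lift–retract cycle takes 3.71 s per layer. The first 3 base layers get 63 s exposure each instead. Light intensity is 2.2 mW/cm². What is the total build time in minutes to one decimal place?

Layers = ⌈20/0.1⌉ = 200.
Bottom layers = 3 × (63 + 3.71) = 200.13 s.
Remaining layers: 197 × (9.19 + 3.71) → 2541.3 s.
Sum: 200.13 + 2541.3 = 2741.43 s → 45.7 minutes.

45.7 minutes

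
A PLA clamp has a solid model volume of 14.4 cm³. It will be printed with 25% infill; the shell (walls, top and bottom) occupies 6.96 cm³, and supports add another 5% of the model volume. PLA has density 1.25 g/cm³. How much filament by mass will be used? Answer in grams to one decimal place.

Volume inside the shell = 14.4 − 6.96 = 7.44 cm³.
Deposited infill = 0.25 × 7.44, so 1.86 cm³.
Support = 0.05 × 14.4, so 0.72 cm³.
Total extruded: 6.96 + 1.86 + 0.72 → 9.54 cm³.
Mass: 9.54 × 1.25 → 11.925 g.

11.9 g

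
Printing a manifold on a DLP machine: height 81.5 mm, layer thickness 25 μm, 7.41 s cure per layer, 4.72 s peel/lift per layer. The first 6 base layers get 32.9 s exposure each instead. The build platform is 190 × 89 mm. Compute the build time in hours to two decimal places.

11.03 hours

Number of layers: 81.5 / 0.025 → 3260 (rounded up).
Bottom layers = 6 × (32.9 + 4.72), so 225.72 s.
Normal layers: 3254 × (7.41 + 4.72) → 39471.02 s.
Sum: 225.72 + 39471.02 = 39696.74 s → 11.03 hours.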